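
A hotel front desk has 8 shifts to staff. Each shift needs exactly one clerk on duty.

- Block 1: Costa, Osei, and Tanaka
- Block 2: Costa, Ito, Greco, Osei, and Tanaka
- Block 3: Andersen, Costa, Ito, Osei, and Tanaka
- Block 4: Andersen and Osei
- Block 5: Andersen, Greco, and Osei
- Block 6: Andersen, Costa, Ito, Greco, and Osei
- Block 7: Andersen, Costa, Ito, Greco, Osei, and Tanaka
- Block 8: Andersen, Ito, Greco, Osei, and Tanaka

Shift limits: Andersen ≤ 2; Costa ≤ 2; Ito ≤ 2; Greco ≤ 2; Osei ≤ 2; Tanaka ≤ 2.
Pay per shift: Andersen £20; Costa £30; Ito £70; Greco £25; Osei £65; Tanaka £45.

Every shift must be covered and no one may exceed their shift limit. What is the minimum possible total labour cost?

Picking the cheapest available clerk for each shift independently would cost £175, but that ignores the shift limits.
An optimal schedule: Block 1→Costa, Block 2→Greco, Block 3→Costa, Block 4→Andersen, Block 5→Andersen, Block 6→Greco, Block 7→Tanaka, Block 8→Tanaka.
Total: 30 + 25 + 30 + 20 + 20 + 25 + 45 + 45 = £240.

£240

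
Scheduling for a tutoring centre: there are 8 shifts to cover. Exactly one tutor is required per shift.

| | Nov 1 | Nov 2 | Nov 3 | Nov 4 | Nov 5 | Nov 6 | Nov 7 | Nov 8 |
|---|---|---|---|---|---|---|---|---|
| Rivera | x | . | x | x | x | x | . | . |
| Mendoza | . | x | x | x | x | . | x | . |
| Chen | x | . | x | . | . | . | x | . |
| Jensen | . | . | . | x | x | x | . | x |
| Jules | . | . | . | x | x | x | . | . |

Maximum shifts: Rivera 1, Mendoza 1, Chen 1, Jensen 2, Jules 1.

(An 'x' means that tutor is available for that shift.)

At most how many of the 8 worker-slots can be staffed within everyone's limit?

Total capacity across all tutors is 1+1+1+2+1 = 6, and 8 slots are needed, so at most 6 can be filled.
An assignment achieving 6: Nov 1→Rivera, Nov 2→Mendoza, Nov 4→Jules, Nov 6→Jensen, Nov 7→Chen, Nov 8→Jensen.
Loads: Rivera 1/1, Mendoza 1/1, Chen 1/1, Jensen 2/2, Jules 1/1.

6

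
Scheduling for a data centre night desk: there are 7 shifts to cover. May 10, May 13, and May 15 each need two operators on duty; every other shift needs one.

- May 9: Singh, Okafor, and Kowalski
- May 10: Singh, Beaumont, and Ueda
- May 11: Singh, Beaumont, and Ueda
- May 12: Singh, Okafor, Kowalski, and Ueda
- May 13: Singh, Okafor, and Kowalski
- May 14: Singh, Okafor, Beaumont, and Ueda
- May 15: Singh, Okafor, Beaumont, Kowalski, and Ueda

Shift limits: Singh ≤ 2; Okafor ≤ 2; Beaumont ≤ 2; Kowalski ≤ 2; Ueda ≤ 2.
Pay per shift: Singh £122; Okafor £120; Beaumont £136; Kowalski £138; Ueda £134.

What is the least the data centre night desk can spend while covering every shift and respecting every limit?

Picking the cheapest available operator for each shift independently would cost £1222, but that ignores the shift limits.
An optimal schedule: May 9→Singh, May 10→Singh+Beaumont, May 11→Beaumont, May 12→Okafor, May 13→Okafor+Kowalski, May 14→Ueda, May 15→Kowalski+Ueda.
Total: 122 + 122 + 136 + 136 + 120 + 120 + 138 + 134 + 138 + 134 = £1300.

£1300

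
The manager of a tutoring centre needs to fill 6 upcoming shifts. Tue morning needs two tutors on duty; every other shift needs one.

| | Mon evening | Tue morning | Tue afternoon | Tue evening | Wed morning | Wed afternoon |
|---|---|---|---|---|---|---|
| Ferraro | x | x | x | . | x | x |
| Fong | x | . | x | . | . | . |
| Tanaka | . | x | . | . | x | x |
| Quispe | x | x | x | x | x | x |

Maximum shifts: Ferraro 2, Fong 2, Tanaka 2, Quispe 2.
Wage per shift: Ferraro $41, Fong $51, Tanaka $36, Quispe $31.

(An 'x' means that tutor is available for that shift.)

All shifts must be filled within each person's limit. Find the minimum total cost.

Tue evening can only be covered by Quispe, so that assignment is forced.
Picking the cheapest available tutor for each shift independently would cost $222, but that ignores the shift limits.
An optimal schedule: Mon evening→Ferraro, Tue morning→Ferraro+Tanaka, Tue afternoon→Fong, Tue evening→Quispe, Wed morning→Tanaka, Wed afternoon→Quispe.
Total: 41 + 41 + 36 + 51 + 31 + 36 + 31 = $267.

$267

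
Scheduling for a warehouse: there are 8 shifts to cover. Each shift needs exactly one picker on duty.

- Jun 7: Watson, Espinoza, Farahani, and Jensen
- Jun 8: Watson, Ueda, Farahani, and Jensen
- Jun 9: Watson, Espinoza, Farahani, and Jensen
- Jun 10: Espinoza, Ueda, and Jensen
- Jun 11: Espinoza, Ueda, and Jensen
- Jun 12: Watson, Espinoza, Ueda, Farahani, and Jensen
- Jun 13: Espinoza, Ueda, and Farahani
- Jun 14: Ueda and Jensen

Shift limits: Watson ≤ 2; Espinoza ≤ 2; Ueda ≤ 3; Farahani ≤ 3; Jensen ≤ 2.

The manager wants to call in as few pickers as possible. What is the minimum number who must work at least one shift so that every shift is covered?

8 slots to fill and no one can take more than 3, so at least ⌈8/3⌉ = 3 pickers are needed.
Watson, Ueda, and Farahani alone can cover everything: Jun 7→Watson, Jun 8→Farahani, Jun 9→Watson, Jun 10→Ueda, Jun 11→Ueda, Jun 12→Farahani, Jun 13→Farahani, Jun 14→Ueda.

3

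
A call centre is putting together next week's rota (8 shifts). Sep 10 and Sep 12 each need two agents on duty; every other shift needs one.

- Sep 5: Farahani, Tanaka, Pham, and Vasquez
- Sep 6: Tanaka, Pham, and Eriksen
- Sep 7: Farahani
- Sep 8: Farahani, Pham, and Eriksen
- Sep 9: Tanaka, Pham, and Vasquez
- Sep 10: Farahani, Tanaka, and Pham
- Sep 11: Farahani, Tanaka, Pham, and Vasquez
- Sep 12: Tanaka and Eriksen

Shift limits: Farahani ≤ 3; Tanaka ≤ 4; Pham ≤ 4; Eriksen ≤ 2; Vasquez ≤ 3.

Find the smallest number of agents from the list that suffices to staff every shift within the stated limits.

10 slots to fill and no one can take more than 4, so at least ⌈10/4⌉ = 3 agents are needed.
No set of 3 agents can cover every shift (each such set leaves at least one shift with no one available or exceeds a cap).
Farahani, Tanaka, Pham, and Eriksen alone can cover everything: Sep 5→Farahani, Sep 6→Tanaka, Sep 7→Farahani, Sep 8→Farahani, Sep 9→Tanaka, Sep 10→Tanaka+Pham, Sep 11→Pham, Sep 12→Tanaka+Eriksen.

4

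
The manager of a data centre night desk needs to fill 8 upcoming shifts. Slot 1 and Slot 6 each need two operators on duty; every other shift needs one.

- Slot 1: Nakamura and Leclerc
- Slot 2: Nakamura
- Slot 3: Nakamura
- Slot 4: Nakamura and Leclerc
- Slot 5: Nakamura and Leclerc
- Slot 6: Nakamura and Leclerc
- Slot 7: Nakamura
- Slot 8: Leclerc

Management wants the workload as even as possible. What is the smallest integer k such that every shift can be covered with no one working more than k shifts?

5

With 2 operators and 10 worker-slots to fill, someone must work at least ⌈10/2⌉ = 5 shifts, so k ≥ 5.
k = 5 works: Slot 1→Nakamura+Leclerc, Slot 2→Nakamura, Slot 3→Nakamura, Slot 4→Leclerc, Slot 5→Leclerc, Slot 6→Nakamura+Leclerc, Slot 7→Nakamura, Slot 8→Leclerc.
Loads: Nakamura 5, Leclerc 5 — all ≤ 5.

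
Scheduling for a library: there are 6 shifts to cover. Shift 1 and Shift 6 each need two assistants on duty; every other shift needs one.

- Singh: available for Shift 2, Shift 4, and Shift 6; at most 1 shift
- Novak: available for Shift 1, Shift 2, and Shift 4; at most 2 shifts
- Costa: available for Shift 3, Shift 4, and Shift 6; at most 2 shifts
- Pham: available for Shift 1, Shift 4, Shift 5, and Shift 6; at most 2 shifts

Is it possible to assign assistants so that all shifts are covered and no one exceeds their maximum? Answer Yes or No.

No

Total capacity is 1+2+2+2 = 7 but 8 worker-slots are needed — infeasible.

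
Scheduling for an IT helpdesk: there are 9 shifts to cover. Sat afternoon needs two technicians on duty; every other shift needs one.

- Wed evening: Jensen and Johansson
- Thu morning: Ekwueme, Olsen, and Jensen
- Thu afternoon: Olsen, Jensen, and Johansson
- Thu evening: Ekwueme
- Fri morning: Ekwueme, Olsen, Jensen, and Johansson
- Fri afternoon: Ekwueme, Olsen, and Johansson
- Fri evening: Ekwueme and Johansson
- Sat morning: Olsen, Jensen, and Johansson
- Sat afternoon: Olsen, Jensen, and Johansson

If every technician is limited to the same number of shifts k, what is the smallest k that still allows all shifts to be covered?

3

With 4 technicians and 10 worker-slots to fill, someone must work at least ⌈10/4⌉ = 3 shifts, so k ≥ 3.
k = 3 works: Wed evening→Jensen, Thu morning→Ekwueme, Thu afternoon→Olsen, Thu evening→Ekwueme, Fri morning→Jensen, Fri afternoon→Olsen, Fri evening→Ekwueme, Sat morning→Olsen, Sat afternoon→Jensen+Johansson.
Loads: Ekwueme 3, Olsen 3, Jensen 3, Johansson 1 — all ≤ 3.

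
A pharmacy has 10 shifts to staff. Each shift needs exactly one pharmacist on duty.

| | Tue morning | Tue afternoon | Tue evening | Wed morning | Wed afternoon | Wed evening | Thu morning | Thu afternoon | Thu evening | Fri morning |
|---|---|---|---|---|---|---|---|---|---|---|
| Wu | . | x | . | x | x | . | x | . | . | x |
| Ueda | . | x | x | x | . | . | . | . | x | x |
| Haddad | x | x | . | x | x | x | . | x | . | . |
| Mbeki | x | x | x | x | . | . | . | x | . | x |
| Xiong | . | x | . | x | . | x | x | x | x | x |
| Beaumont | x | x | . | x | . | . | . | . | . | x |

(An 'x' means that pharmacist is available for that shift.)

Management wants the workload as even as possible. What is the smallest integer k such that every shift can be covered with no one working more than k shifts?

With 6 pharmacists and 10 worker-slots to fill, someone must work at least ⌈10/6⌉ = 2 shifts, so k ≥ 2.
k = 2 works: Tue morning→Haddad, Tue afternoon→Xiong, Tue evening→Ueda, Wed morning→Xiong, Wed afternoon→Wu, Wed evening→Haddad, Thu morning→Wu, Thu afternoon→Mbeki, Thu evening→Ueda, Fri morning→Mbeki.
Loads: Wu 2, Ueda 2, Haddad 2, Mbeki 2, Xiong 2, Beaumont 0 — all ≤ 2.

2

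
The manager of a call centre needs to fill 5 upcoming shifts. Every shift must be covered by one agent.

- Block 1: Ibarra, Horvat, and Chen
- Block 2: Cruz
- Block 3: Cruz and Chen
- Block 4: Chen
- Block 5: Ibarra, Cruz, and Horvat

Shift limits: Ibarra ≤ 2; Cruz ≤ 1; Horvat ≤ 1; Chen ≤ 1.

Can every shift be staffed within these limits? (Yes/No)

Total capacity is 5 and 5 slots are needed, so capacity alone doesn't rule it out.
Shifts {Block 2, Block 3, Block 4} need 3 worker-slots in total, but the agents available for any of those shifts (Cruz and Chen) can supply at most 2 among them. So no valid schedule exists.

No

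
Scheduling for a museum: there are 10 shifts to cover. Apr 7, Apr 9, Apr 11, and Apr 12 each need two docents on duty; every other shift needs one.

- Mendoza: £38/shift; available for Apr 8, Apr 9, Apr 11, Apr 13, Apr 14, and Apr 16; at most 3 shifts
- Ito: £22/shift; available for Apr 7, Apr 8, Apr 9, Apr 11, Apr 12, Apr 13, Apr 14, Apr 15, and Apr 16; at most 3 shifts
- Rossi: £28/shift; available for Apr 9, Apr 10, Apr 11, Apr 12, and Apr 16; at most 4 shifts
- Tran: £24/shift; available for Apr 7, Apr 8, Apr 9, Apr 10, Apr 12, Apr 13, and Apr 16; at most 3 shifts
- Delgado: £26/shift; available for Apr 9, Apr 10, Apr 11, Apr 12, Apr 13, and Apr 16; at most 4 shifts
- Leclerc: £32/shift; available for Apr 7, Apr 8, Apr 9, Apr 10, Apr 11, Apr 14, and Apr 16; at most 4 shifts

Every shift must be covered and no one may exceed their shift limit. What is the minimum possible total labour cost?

Apr 15 can only be covered by Ito, so that assignment is forced.
Picking the cheapest available docent for each shift independently would cost £320, but that ignores the shift limits.
An optimal schedule: Apr 7→Ito+Tran, Apr 8→Tran, Apr 9→Delgado+Rossi, Apr 10→Tran, Apr 11→Delgado+Rossi, Apr 12→Delgado+Rossi, Apr 13→Delgado, Apr 14→Ito, Apr 15→Ito, Apr 16→Rossi.
Total: 22 + 24 + 24 + 26 + 28 + 24 + 26 + 28 + 26 + 28 + 26 + 22 + 22 + 28 = £354.

£354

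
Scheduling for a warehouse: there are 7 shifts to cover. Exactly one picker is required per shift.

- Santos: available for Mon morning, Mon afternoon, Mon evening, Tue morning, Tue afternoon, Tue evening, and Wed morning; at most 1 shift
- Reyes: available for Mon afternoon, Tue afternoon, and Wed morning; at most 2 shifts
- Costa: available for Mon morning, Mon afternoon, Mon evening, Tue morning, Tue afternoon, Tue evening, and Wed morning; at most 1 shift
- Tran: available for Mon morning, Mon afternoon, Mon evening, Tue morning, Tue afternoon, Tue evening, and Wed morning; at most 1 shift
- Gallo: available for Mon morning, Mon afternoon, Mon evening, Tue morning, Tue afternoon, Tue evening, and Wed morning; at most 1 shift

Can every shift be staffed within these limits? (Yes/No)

Total capacity is 1+2+1+1+1 = 6 but 7 worker-slots are needed — infeasible.

No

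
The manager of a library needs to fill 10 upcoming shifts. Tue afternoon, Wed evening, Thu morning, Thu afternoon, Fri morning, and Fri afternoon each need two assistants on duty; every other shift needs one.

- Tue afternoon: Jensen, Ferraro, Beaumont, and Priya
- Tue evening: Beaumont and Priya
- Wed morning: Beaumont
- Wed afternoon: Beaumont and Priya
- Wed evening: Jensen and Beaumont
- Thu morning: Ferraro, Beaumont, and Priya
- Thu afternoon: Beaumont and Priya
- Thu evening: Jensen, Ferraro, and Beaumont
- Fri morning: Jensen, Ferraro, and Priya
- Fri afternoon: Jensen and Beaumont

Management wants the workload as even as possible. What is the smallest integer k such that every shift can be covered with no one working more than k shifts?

4

With 4 assistants and 16 worker-slots to fill, someone must work at least ⌈16/4⌉ = 4 shifts, so k ≥ 4.
k = 4 works: Tue afternoon→Jensen+Ferraro, Tue evening→Priya, Wed morning→Beaumont, Wed afternoon→Priya, Wed evening→Jensen+Beaumont, Thu morning→Ferraro+Priya, Thu afternoon→Beaumont+Priya, Thu evening→Ferraro, Fri morning→Jensen+Ferraro, Fri afternoon→Jensen+Beaumont.
Loads: Jensen 4, Ferraro 4, Beaumont 4, Priya 4 — all ≤ 4.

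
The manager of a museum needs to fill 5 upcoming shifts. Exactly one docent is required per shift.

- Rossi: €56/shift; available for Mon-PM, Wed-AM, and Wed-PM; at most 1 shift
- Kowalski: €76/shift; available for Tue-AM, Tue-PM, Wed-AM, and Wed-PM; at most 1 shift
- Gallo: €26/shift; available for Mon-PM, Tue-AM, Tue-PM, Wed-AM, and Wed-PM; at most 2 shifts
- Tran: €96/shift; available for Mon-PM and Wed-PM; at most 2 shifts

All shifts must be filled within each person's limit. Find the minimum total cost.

€280

Picking the cheapest available docent for each shift independently would cost €130, but that ignores the shift limits.
An optimal schedule: Mon-PM→Rossi, Tue-AM→Kowalski, Tue-PM→Gallo, Wed-AM→Gallo, Wed-PM→Tran.
Total: 56 + 76 + 26 + 26 + 96 = €280.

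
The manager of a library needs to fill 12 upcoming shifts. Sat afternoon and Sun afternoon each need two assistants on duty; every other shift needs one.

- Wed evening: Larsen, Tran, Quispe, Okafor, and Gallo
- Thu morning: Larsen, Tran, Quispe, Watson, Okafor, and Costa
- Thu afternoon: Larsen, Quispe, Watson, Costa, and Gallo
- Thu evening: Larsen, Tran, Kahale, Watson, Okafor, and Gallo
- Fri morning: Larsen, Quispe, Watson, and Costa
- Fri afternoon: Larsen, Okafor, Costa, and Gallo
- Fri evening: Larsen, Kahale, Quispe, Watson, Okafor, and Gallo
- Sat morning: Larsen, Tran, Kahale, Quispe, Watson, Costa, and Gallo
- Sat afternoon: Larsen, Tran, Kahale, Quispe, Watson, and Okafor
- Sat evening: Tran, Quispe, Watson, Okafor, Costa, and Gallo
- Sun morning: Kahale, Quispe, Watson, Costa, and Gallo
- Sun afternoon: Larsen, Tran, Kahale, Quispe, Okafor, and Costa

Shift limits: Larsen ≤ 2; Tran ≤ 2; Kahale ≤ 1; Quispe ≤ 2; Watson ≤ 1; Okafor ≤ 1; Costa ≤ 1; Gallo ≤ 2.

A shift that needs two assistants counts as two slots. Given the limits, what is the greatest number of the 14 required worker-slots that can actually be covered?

12

Total capacity across all assistants is 2+2+1+2+1+1+1+2 = 12, and 14 slots are needed, so at most 12 can be filled.
An assignment achieving 12: Wed evening→Tran, Thu morning→Tran, Thu afternoon→Quispe, Thu evening→Watson, Fri morning→Larsen, Fri afternoon→Larsen, Fri evening→Quispe, Sat morning→Gallo, Sat afternoon→Okafor, Sat evening→Gallo, Sun morning→Kahale, Sun afternoon→Costa.
Loads: Larsen 2/2, Tran 2/2, Kahale 1/1, Quispe 2/2, Watson 1/1, Okafor 1/1, Costa 1/1, Gallo 2/2.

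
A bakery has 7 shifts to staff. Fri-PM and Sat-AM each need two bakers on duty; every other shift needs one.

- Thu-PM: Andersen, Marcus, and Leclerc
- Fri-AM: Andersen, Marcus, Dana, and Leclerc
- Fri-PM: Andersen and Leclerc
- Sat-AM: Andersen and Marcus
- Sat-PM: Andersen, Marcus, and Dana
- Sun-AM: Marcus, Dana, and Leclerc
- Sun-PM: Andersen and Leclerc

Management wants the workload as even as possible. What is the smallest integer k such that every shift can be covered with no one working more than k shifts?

With 4 bakers and 9 worker-slots to fill, someone must work at least ⌈9/4⌉ = 3 shifts, so k ≥ 3.
k = 3 works: Thu-PM→Marcus, Fri-AM→Dana, Fri-PM→Andersen+Leclerc, Sat-AM→Andersen+Marcus, Sat-PM→Marcus, Sun-AM→Dana, Sun-PM→Andersen.
Loads: Andersen 3, Marcus 3, Dana 2, Leclerc 1 — all ≤ 3.

3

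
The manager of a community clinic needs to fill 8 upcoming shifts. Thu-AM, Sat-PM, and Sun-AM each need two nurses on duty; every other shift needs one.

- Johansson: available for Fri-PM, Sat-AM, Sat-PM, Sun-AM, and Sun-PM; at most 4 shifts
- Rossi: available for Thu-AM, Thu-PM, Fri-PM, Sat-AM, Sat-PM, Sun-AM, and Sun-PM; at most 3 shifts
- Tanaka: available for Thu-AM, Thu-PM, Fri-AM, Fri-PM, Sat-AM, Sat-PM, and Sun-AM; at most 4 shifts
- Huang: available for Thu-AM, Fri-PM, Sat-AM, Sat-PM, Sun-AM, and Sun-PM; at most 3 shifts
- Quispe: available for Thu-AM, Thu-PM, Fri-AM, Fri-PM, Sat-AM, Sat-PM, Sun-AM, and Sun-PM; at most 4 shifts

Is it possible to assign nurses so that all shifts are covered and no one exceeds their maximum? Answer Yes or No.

One valid schedule: Thu-AM→Rossi+Tanaka, Thu-PM→Rossi, Fri-AM→Tanaka, Fri-PM→Johansson, Sat-AM→Johansson, Sat-PM→Johansson+Rossi, Sun-AM→Tanaka+Huang, Sun-PM→Johansson.
Loads: Johansson 4/4, Rossi 3/3, Tanaka 3/4, Huang 1/3, Quispe 0/4 — all within limits.

Yes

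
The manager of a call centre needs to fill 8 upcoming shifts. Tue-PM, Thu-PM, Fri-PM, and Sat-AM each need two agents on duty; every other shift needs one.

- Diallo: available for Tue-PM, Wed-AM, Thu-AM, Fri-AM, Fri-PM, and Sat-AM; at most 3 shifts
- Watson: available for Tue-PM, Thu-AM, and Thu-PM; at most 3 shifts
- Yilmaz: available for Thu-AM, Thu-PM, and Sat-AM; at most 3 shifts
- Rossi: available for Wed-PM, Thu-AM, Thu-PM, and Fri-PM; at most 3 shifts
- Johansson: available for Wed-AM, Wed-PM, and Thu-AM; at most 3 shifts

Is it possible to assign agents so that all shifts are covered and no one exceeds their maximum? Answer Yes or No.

Total capacity is 15 and 12 slots are needed, so capacity alone doesn't rule it out.
Shifts {Tue-PM, Fri-AM, Fri-PM, Sat-AM} need 7 worker-slots in total, but the agents available for any of those shifts (Diallo, Watson, Yilmaz, and Rossi) can supply at most 6 among them. So no valid schedule exists.

No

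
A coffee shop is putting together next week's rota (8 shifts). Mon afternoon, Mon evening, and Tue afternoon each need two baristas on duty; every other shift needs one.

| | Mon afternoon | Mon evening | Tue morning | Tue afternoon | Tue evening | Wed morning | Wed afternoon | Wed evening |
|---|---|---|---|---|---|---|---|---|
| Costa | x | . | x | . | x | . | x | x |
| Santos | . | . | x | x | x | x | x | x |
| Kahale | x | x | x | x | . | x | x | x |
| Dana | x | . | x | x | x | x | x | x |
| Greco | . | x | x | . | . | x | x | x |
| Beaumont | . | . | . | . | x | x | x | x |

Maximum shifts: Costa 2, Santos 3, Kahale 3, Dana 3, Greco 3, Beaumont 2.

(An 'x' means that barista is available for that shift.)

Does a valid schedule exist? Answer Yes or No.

Yes

Mon evening can only be covered by Kahale and Greco, so that assignment is forced.
One valid schedule: Mon afternoon→Costa+Kahale, Mon evening→Kahale+Greco, Tue morning→Santos, Tue afternoon→Santos+Kahale, Tue evening→Costa, Wed morning→Santos, Wed afternoon→Dana, Wed evening→Dana.
Loads: Costa 2/2, Santos 3/3, Kahale 3/3, Dana 2/3, Greco 1/3, Beaumont 0/2 — all within limits.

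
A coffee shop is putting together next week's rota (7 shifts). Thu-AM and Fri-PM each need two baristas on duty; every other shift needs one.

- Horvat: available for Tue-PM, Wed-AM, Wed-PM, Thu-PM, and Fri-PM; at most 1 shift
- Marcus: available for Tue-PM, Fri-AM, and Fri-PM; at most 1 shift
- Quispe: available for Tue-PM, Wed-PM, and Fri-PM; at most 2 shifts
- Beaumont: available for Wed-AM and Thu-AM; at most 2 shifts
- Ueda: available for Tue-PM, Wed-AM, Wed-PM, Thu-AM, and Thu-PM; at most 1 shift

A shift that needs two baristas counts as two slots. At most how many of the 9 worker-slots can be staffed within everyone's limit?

7

Total capacity across all baristas is 1+1+2+2+1 = 7, and 9 slots are needed, so at most 7 can be filled.
An assignment achieving 7: Wed-AM→Beaumont, Wed-PM→Quispe, Thu-AM→Beaumont+Ueda, Thu-PM→Horvat, Fri-AM→Marcus, Fri-PM→Quispe.
Loads: Horvat 1/1, Marcus 1/1, Quispe 2/2, Beaumont 2/2, Ueda 1/1.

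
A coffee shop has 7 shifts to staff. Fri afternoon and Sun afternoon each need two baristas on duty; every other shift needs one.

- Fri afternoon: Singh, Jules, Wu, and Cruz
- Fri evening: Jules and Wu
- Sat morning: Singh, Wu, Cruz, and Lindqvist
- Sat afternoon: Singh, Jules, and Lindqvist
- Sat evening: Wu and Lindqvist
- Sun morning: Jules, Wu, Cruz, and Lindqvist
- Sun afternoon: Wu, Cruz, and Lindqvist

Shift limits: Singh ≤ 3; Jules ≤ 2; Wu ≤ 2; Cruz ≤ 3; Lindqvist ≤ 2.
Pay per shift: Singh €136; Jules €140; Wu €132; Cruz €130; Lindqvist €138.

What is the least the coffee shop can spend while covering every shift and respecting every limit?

€1200

Picking the cheapest available barista for each shift independently would cost €1184, but that ignores the shift limits.
An optimal schedule: Fri afternoon→Cruz+Singh, Fri evening→Wu, Sat morning→Singh, Sat afternoon→Singh, Sat evening→Wu, Sun morning→Cruz, Sun afternoon→Cruz+Lindqvist.
Total: 130 + 136 + 132 + 136 + 136 + 132 + 130 + 130 + 138 = €1200.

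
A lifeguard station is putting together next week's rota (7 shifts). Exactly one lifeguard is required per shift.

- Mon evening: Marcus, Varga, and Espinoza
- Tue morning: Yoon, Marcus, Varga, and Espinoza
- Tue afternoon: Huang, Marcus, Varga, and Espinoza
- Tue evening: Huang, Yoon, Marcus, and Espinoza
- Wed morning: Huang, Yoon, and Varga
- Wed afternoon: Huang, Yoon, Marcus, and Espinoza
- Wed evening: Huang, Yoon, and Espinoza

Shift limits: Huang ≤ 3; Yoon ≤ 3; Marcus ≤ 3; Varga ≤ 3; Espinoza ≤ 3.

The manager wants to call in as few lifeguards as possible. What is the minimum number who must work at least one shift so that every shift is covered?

7 slots to fill and no one can take more than 3, so at least ⌈7/3⌉ = 3 lifeguards are needed.
Huang, Yoon, and Marcus alone can cover everything: Mon evening→Marcus, Tue morning→Yoon, Tue afternoon→Huang, Tue evening→Yoon, Wed morning→Huang, Wed afternoon→Yoon, Wed evening→Huang.

3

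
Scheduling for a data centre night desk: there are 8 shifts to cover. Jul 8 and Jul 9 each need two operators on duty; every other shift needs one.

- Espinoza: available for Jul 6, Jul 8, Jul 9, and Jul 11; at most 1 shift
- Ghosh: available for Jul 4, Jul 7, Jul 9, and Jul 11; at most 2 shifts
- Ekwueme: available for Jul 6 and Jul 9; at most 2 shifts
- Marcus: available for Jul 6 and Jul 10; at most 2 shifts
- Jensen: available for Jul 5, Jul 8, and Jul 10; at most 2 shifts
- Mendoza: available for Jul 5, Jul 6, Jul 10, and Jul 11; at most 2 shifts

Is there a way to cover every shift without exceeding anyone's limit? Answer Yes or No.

Total capacity is 11 and 10 slots are needed, so capacity alone doesn't rule it out.
Shifts {Jul 4, Jul 7, Jul 8, Jul 9} need 6 worker-slots in total, but the operators available for any of those shifts (Espinoza, Ghosh, Ekwueme, and Jensen) can supply at most 5 among them. So no valid schedule exists.

No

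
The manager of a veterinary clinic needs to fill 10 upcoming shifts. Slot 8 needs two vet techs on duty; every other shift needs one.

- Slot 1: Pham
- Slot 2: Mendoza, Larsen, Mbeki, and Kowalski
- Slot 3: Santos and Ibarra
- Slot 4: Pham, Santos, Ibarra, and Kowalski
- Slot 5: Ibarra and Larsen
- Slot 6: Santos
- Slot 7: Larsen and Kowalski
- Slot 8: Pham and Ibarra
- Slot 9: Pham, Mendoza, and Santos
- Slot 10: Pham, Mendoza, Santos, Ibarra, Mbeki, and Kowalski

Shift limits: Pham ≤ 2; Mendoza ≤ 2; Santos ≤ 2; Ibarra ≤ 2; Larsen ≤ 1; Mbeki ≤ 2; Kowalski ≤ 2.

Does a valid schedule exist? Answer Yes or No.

Slot 1 can only be covered by Pham, so that assignment is forced.
Slot 6 can only be covered by Santos, so that assignment is forced.
Slot 8 can only be covered by Pham and Ibarra, so that assignment is forced.
One valid schedule: Slot 1→Pham, Slot 2→Mendoza, Slot 3→Santos, Slot 4→Kowalski, Slot 5→Ibarra, Slot 6→Santos, Slot 7→Larsen, Slot 8→Pham+Ibarra, Slot 9→Mendoza, Slot 10→Mbeki.
Loads: Pham 2/2, Mendoza 2/2, Santos 2/2, Ibarra 2/2, Larsen 1/1, Mbeki 1/2, Kowalski 1/2 — all within limits.

Yes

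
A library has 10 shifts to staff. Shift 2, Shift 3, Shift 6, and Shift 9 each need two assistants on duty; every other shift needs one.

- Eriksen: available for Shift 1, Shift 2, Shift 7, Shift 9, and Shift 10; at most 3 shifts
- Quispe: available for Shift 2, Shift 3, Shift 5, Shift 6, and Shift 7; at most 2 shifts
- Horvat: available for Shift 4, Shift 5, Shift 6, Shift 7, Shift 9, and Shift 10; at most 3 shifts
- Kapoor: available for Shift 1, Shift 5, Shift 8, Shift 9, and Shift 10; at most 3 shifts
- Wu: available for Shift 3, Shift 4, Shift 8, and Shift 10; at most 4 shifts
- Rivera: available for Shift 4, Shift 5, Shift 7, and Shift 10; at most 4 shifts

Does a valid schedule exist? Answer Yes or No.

Total capacity is 19 and 14 slots are needed, so capacity alone doesn't rule it out.
Shifts {Shift 2, Shift 3, Shift 6} need 6 worker-slots in total, but the assistants available for any of those shifts (Eriksen, Quispe, Horvat, and Wu) can supply at most 5 among them. So no valid schedule exists.

No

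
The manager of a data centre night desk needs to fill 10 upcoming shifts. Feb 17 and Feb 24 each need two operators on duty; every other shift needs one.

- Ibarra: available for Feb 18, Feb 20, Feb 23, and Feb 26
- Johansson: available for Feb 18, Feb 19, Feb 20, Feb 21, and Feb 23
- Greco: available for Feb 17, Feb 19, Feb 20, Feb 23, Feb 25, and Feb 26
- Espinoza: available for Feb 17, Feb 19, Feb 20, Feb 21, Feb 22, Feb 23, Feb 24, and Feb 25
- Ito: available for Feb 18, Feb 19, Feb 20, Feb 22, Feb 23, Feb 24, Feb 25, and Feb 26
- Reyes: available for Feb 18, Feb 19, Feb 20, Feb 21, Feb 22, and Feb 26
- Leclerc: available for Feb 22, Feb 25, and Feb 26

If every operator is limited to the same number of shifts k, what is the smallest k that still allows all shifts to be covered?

2

With 7 operators and 12 worker-slots to fill, someone must work at least ⌈12/7⌉ = 2 shifts, so k ≥ 2.
k = 2 works: Feb 17→Greco+Espinoza, Feb 18→Ibarra, Feb 19→Johansson, Feb 20→Reyes, Feb 21→Johansson, Feb 22→Ito, Feb 23→Ibarra, Feb 24→Espinoza+Ito, Feb 25→Greco, Feb 26→Reyes.
Loads: Ibarra 2, Johansson 2, Greco 2, Espinoza 2, Ito 2, Reyes 2, Leclerc 0 — all ≤ 2.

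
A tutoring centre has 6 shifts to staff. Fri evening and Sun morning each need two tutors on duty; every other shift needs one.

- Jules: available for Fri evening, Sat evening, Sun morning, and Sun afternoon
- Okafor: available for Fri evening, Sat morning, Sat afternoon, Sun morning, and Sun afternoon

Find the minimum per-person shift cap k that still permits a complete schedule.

With 2 tutors and 8 worker-slots to fill, someone must work at least ⌈8/2⌉ = 4 shifts, so k ≥ 4.
k = 4 works: Fri evening→Jules+Okafor, Sat morning→Okafor, Sat afternoon→Okafor, Sat evening→Jules, Sun morning→Jules+Okafor, Sun afternoon→Jules.
Loads: Jules 4, Okafor 4 — all ≤ 4.

4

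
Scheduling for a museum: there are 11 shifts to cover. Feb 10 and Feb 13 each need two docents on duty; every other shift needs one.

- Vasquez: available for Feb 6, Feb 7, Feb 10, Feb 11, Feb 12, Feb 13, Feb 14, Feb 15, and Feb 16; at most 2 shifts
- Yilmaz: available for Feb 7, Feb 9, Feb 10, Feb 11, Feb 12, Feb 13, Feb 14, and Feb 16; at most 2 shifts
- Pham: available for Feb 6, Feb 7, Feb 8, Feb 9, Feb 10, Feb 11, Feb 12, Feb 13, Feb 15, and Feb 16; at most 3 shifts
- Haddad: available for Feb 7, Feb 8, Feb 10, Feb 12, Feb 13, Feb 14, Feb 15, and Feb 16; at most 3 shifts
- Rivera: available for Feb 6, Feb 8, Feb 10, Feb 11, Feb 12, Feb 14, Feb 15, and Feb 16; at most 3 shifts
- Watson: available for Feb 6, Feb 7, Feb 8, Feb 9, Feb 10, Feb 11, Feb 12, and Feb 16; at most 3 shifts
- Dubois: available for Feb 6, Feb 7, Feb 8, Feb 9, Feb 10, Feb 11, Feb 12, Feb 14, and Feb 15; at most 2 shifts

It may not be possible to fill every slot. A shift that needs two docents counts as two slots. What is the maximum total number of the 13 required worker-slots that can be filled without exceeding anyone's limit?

Total capacity across all docents is 2+2+3+3+3+3+2 = 18, and 13 slots are needed, so at most 13 can be filled.
An assignment achieving 13: Feb 6→Vasquez, Feb 7→Pham, Feb 8→Pham, Feb 9→Yilmaz, Feb 10→Haddad+Rivera, Feb 11→Rivera, Feb 12→Rivera, Feb 13→Vasquez+Yilmaz, Feb 14→Haddad, Feb 15→Pham, Feb 16→Haddad.
Loads: Vasquez 2/2, Yilmaz 2/2, Pham 3/3, Haddad 3/3, Rivera 3/3, Watson 0/3, Dubois 0/2.

13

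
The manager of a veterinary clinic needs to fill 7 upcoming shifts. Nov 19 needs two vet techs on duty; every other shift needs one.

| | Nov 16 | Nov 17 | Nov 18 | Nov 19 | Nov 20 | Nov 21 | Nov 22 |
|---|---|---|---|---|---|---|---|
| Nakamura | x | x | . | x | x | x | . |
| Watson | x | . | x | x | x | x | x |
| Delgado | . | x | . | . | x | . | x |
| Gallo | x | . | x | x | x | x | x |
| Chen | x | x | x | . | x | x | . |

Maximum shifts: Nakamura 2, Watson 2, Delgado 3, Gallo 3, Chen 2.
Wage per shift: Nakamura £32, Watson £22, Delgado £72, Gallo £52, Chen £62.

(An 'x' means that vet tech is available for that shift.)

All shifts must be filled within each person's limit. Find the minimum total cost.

Picking the cheapest available vet tech for each shift independently would cost £196, but that ignores the shift limits.
An optimal schedule: Nov 16→Gallo, Nov 17→Nakamura, Nov 18→Watson, Nov 19→Watson+Nakamura, Nov 20→Chen, Nov 21→Gallo, Nov 22→Gallo.
Total: 52 + 32 + 22 + 22 + 32 + 62 + 52 + 52 = £326.

£326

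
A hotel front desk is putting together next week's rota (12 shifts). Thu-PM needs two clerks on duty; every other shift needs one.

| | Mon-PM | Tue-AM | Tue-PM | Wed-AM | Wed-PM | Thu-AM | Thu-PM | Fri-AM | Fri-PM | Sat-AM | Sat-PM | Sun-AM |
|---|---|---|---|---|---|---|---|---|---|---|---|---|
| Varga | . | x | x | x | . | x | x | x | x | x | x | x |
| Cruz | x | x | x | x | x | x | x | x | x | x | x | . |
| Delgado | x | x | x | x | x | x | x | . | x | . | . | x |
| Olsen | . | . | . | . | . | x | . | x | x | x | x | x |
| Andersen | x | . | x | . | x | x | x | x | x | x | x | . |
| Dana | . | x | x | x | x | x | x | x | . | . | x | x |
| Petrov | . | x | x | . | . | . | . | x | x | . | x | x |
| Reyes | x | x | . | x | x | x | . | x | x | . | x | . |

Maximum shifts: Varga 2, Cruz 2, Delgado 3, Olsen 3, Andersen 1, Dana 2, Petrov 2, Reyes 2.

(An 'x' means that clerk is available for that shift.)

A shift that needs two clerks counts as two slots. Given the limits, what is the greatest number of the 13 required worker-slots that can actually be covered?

13

Total capacity across all clerks is 2+2+3+3+1+2+2+2 = 17, and 13 slots are needed, so at most 13 can be filled.
An assignment achieving 13: Mon-PM→Cruz, Tue-AM→Delgado, Tue-PM→Dana, Wed-AM→Varga, Wed-PM→Cruz, Thu-AM→Olsen, Thu-PM→Delgado+Andersen, Fri-AM→Olsen, Fri-PM→Olsen, Sat-AM→Varga, Sat-PM→Dana, Sun-AM→Delgado.
Loads: Varga 2/2, Cruz 2/2, Delgado 3/3, Olsen 3/3, Andersen 1/1, Dana 2/2, Petrov 0/2, Reyes 0/2.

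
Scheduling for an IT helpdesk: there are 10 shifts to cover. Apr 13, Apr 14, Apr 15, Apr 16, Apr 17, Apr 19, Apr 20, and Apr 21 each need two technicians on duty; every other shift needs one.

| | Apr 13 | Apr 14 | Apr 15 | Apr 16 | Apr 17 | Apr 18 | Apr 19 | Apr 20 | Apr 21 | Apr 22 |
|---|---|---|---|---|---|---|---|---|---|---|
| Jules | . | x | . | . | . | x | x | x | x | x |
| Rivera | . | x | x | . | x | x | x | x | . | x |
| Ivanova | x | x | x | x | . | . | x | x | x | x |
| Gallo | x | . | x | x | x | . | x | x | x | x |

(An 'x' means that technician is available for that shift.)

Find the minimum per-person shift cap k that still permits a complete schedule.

With 4 technicians and 18 worker-slots to fill, someone must work at least ⌈18/4⌉ = 5 shifts, so k ≥ 5.
k = 5 works: Apr 13→Ivanova+Gallo, Apr 14→Jules+Rivera, Apr 15→Rivera+Ivanova, Apr 16→Ivanova+Gallo, Apr 17→Rivera+Gallo, Apr 18→Jules, Apr 19→Jules+Rivera, Apr 20→Rivera+Ivanova, Apr 21→Jules+Ivanova, Apr 22→Jules.
Loads: Jules 5, Rivera 5, Ivanova 5, Gallo 3 — all ≤ 5.

5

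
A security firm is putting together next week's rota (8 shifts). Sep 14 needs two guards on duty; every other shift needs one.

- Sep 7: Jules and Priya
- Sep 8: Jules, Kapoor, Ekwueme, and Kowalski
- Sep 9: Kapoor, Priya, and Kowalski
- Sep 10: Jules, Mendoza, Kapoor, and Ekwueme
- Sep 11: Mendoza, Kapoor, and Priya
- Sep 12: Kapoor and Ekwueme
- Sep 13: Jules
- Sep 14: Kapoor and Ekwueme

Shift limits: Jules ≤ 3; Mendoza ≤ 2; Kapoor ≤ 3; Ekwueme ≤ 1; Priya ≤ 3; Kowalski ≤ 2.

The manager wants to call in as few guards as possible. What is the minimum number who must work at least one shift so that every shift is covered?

4

9 slots to fill and no one can take more than 3, so at least ⌈9/3⌉ = 3 guards are needed.
No set of 3 guards can cover every shift (each such set leaves at least one shift with no one available or exceeds a cap).
Jules, Mendoza, Kapoor, and Ekwueme alone can cover everything: Sep 7→Jules, Sep 8→Jules, Sep 9→Kapoor, Sep 10→Mendoza, Sep 11→Mendoza, Sep 12→Kapoor, Sep 13→Jules, Sep 14→Kapoor+Ekwueme.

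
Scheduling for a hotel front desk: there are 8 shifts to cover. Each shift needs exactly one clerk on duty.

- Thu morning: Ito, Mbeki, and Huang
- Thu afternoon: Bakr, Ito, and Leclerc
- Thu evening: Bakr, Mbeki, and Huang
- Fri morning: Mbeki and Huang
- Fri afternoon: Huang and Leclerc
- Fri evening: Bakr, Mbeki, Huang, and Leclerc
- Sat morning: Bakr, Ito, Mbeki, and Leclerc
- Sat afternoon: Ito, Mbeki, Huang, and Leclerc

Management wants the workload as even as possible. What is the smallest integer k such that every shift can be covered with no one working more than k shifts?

With 5 clerks and 8 worker-slots to fill, someone must work at least ⌈8/5⌉ = 2 shifts, so k ≥ 2.
k = 2 works: Thu morning→Ito, Thu afternoon→Bakr, Thu evening→Bakr, Fri morning→Mbeki, Fri afternoon→Huang, Fri evening→Mbeki, Sat morning→Ito, Sat afternoon→Huang.
Loads: Bakr 2, Ito 2, Mbeki 2, Huang 2, Leclerc 0 — all ≤ 2.

2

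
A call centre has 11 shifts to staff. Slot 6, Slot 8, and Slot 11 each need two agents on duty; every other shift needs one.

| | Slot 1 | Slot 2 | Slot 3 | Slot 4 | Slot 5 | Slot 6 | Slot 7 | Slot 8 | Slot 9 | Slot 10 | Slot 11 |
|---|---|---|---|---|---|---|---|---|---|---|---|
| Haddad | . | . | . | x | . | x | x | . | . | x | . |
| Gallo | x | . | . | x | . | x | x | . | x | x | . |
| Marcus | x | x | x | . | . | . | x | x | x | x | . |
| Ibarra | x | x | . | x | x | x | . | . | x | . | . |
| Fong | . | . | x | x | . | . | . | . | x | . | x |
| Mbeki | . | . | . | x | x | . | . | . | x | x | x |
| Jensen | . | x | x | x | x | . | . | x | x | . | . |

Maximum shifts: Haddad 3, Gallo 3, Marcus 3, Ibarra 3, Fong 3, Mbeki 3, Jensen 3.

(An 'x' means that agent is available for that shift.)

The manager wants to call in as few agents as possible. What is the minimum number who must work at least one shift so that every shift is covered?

14 slots to fill and no one can take more than 3, so at least ⌈14/3⌉ = 5 agents are needed.
Shifts {Slot 6, Slot 8, Slot 11} need 6 slots, but among the agents available for them (Haddad, Gallo, Marcus, Ibarra, Fong, Mbeki, and Jensen) any 5 together supply at most 5. So 5 agents are not enough.
Haddad, Gallo, Marcus, Fong, Mbeki, and Jensen alone can cover everything: Slot 1→Gallo, Slot 2→Marcus, Slot 3→Marcus, Slot 4→Gallo, Slot 5→Mbeki, Slot 6→Haddad+Gallo, Slot 7→Haddad, Slot 8→Marcus+Jensen, Slot 9→Fong, Slot 10→Haddad, Slot 11→Fong+Mbeki.

6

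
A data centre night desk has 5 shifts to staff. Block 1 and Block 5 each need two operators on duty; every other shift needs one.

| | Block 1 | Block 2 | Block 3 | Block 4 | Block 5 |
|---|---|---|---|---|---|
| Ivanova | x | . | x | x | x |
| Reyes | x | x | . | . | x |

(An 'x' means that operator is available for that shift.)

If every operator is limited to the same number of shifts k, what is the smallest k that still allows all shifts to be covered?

With 2 operators and 7 worker-slots to fill, someone must work at least ⌈7/2⌉ = 4 shifts, so k ≥ 4.
k = 4 works: Block 1→Ivanova+Reyes, Block 2→Reyes, Block 3→Ivanova, Block 4→Ivanova, Block 5→Ivanova+Reyes.
Loads: Ivanova 4, Reyes 3 — all ≤ 4.

4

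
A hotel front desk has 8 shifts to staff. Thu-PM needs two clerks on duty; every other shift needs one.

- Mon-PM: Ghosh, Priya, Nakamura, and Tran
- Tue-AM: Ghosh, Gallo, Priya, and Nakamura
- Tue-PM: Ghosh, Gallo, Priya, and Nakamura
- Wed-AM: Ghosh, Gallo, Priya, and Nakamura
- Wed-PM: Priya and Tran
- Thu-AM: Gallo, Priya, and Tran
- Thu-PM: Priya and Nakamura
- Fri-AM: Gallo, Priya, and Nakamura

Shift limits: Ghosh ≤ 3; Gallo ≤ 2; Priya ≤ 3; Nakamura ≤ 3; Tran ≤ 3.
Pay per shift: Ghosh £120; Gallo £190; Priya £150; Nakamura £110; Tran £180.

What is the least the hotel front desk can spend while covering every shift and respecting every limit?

£1140

Thu-PM can only be covered by Priya and Nakamura, so that assignment is forced.
Picking the cheapest available clerk for each shift independently would cost £1110, but that ignores the shift limits.
An optimal schedule: Mon-PM→Nakamura, Tue-AM→Ghosh, Tue-PM→Ghosh, Wed-AM→Ghosh, Wed-PM→Priya, Thu-AM→Priya, Thu-PM→Nakamura+Priya, Fri-AM→Nakamura.
Total: 110 + 120 + 120 + 120 + 150 + 150 + 110 + 150 + 110 = £1140.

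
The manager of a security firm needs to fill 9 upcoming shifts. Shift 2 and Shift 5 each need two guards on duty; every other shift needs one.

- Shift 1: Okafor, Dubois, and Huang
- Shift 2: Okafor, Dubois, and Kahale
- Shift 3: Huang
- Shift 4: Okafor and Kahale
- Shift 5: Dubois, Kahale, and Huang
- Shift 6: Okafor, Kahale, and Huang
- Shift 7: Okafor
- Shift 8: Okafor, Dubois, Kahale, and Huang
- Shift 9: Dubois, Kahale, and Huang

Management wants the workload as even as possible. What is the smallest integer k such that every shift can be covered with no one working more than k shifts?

With 4 guards and 11 worker-slots to fill, someone must work at least ⌈11/4⌉ = 3 shifts, so k ≥ 3.
k = 3 works: Shift 1→Okafor, Shift 2→Dubois+Kahale, Shift 3→Huang, Shift 4→Okafor, Shift 5→Dubois+Kahale, Shift 6→Kahale, Shift 7→Okafor, Shift 8→Huang, Shift 9→Dubois.
Loads: Okafor 3, Dubois 3, Kahale 3, Huang 2 — all ≤ 3.

3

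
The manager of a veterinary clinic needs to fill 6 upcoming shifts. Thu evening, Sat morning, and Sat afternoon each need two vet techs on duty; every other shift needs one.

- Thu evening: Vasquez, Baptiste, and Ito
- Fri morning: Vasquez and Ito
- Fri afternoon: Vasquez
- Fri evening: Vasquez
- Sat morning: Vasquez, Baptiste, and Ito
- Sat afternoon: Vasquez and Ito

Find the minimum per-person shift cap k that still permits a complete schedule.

With 3 vet techs and 9 worker-slots to fill, someone must work at least ⌈9/3⌉ = 3 shifts, so k ≥ 3.
k = 3 is infeasible (exhaustive check).
k = 4 works: Thu evening→Baptiste+Ito, Fri morning→Vasquez, Fri afternoon→Vasquez, Fri evening→Vasquez, Sat morning→Baptiste+Ito, Sat afternoon→Vasquez+Ito.
Loads: Vasquez 4, Baptiste 2, Ito 3 — all ≤ 4.

4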